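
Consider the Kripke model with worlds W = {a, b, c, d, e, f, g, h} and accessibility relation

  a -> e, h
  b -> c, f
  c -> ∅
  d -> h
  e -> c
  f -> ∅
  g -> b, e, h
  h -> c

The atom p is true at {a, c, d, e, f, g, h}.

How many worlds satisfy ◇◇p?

a: successors {e, h}; ◇p there: e:T, h:T. ✓
b: successors {c, f}; ◇p there: c:F, f:F. ✗
c: no successors, so ◇◇p fails. ✗
d: successors {h}; ◇p there: h:T. ✓
e: successors {c}; ◇p there: c:F. ✗
f: no successors, so ◇◇p fails. ✗
g: successors {b, e, h}; ◇p there: b:T, e:T, h:T. ✓
h: successors {c}; ◇p there: c:F. ✗
Satisfying worlds: {a, d, g}.

3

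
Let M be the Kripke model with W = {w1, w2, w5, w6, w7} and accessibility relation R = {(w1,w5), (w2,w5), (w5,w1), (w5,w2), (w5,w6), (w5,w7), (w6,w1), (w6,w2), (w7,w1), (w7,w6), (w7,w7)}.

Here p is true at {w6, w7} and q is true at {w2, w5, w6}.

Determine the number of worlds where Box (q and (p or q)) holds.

2

w1: successors {w5}; q and (p or q) there: w5:T. ✓
w2: successors {w5}; q and (p or q) there: w5:T. ✓
w5: successors {w1, w2, w6, w7}; q and (p or q) there: w1:F, w2:T, w6:T, w7:F. ✗
w6: successors {w1, w2}; q and (p or q) there: w1:F, w2:T. ✗
w7: successors {w1, w6, w7}; q and (p or q) there: w1:F, w6:T, w7:F. ✗
Satisfying worlds: {w1, w2}.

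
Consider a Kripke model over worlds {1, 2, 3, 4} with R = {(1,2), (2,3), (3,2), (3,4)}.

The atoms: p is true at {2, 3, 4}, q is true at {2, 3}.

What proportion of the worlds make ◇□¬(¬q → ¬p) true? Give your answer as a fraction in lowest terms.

1: successors {2}; □¬(¬q → ¬p) there: 2:F. ✗
2: successors {3}; □¬(¬q → ¬p) there: 3:F. ✗
3: successors {2, 4}; □¬(¬q → ¬p) there: 2:F, 4:T. ✓
4: no successors, so ◇□¬(¬q → ¬p) fails. ✗
That's 1 of 4 worlds, so 1/4.

1/4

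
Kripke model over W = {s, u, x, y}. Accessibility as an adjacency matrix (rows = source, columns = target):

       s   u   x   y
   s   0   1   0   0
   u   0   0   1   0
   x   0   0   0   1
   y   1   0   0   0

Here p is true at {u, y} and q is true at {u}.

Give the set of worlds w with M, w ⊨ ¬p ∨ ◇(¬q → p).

s: ¬p is T, ◇(¬q → p) is T. ✓
u: ¬p is F, ◇(¬q → p) is F. ✗
x: ¬p is T, ◇(¬q → p) is T. ✓
y: ¬p is F, ◇(¬q → p) is F. ✗

{s, x}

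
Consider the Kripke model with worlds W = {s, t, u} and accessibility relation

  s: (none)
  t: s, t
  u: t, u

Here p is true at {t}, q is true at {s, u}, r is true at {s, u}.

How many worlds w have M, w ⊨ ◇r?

2

s: no successors, so ◇r fails. ✗
t: successors {s, t}; r there: s:T, t:F. ✓
u: successors {t, u}; r there: t:F, u:T. ✓
Satisfying worlds: {t, u}.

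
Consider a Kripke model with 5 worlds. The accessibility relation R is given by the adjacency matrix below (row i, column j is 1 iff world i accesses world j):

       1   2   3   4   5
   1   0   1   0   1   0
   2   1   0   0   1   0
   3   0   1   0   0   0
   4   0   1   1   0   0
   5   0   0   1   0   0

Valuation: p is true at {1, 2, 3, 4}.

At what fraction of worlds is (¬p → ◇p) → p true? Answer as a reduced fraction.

4/5

1: ¬p → ◇p is T, p is T. ✓
2: ¬p → ◇p is T, p is T. ✓
3: ¬p → ◇p is T, p is T. ✓
4: ¬p → ◇p is T, p is T. ✓
5: ¬p → ◇p is T, p is F. ✗
That's 4 of 5 worlds, so 4/5.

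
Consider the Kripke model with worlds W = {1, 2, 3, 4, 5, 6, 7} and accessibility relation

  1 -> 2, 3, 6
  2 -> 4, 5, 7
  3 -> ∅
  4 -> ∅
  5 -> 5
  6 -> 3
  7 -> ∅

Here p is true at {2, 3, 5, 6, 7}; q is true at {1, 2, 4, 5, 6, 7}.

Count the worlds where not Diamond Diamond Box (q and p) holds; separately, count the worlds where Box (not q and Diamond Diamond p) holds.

For not Diamond Diamond Box (q and p):
1: Diamond Diamond Box (q and p) is T. ✗
2: Diamond Diamond Box (q and p) is T. ✗
3: Diamond Diamond Box (q and p) is F. ✓
4: Diamond Diamond Box (q and p) is F. ✓
5: Diamond Diamond Box (q and p) is T. ✗
6: Diamond Diamond Box (q and p) is F. ✓
7: Diamond Diamond Box (q and p) is F. ✓
— 4 worlds.
For Box (not q and Diamond Diamond p):
1: successors {2, 3, 6}; not q and Diamond Diamond p there: 2:F, 3:F, 6:F. ✗
2: successors {4, 5, 7}; not q and Diamond Diamond p there: 4:F, 5:F, 7:F. ✗
3: no successors, so Box (not q and Diamond Diamond p) holds vacuously. ✓
4: no successors, so Box (not q and Diamond Diamond p) holds vacuously. ✓
5: successors {5}; not q and Diamond Diamond p there: 5:F. ✗
6: successors {3}; not q and Diamond Diamond p there: 3:F. ✗
7: no successors, so Box (not q and Diamond Diamond p) holds vacuously. ✓
— 3 worlds.

4 and 3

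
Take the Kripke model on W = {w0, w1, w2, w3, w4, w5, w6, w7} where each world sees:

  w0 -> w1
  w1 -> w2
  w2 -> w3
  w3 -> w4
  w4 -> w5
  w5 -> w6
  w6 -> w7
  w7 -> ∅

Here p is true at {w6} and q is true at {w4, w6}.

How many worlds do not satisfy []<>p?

6

w0: successors {w1}; <>p there: w1:F. ✗
w1: successors {w2}; <>p there: w2:F. ✗
w2: successors {w3}; <>p there: w3:F. ✗
w3: successors {w4}; <>p there: w4:F. ✗
w4: successors {w5}; <>p there: w5:T. ✓
w5: successors {w6}; <>p there: w6:F. ✗
w6: successors {w7}; <>p there: w7:F. ✗
w7: no successors, so []<>p holds vacuously. ✓
Satisfying worlds: {w4, w7}.
So []<>p fails at the other 6 worlds.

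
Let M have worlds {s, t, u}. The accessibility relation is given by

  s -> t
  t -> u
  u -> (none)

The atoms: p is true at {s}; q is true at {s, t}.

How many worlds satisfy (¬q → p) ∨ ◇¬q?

2

s: ¬q → p is T, ◇¬q is F. ✓
t: ¬q → p is T, ◇¬q is T. ✓
u: ¬q → p is F, ◇¬q is F. ✗
Satisfying worlds: {s, t}.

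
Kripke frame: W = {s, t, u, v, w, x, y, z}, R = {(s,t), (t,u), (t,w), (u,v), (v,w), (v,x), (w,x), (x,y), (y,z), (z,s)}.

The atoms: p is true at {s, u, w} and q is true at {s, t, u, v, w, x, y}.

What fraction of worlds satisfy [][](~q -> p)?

7/8

s: successors {t}; [](~q -> p) there: t:T. ✓
t: successors {u, w}; [](~q -> p) there: u:T, w:T. ✓
u: successors {v}; [](~q -> p) there: v:T. ✓
v: successors {w, x}; [](~q -> p) there: w:T, x:T. ✓
w: successors {x}; [](~q -> p) there: x:T. ✓
x: successors {y}; [](~q -> p) there: y:F. ✗
y: successors {z}; [](~q -> p) there: z:T. ✓
z: successors {s}; [](~q -> p) there: s:T. ✓
That's 7 of 8 worlds, so 7/8.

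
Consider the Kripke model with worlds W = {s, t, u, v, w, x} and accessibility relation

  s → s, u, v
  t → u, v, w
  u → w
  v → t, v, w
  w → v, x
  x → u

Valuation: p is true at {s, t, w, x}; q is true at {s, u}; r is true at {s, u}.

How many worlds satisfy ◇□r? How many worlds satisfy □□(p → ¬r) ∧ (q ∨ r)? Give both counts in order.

1 and 1

For ◇□r:
s: successors {s, u, v}; □r there: s:F, u:F, v:F. ✗
t: successors {u, v, w}; □r there: u:F, v:F, w:F. ✗
u: successors {w}; □r there: w:F. ✗
v: successors {t, v, w}; □r there: t:F, v:F, w:F. ✗
w: successors {v, x}; □r there: v:F, x:T. ✓
x: successors {u}; □r there: u:F. ✗
— 1 world.
For □□(p → ¬r) ∧ (q ∨ r):
s: □□(p → ¬r) is F, q ∨ r is T. ✗
t: □□(p → ¬r) is T, q ∨ r is F. ✗
u: □□(p → ¬r) is T, q ∨ r is T. ✓
v: □□(p → ¬r) is T, q ∨ r is F. ✗
w: □□(p → ¬r) is T, q ∨ r is F. ✗
x: □□(p → ¬r) is T, q ∨ r is F. ✗
— 1 world.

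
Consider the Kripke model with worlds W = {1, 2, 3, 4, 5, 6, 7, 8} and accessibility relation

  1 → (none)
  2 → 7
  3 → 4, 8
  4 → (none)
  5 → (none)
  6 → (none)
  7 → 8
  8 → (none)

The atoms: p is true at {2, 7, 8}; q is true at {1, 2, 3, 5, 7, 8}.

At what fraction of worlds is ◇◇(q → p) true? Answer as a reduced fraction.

1/8

1: no successors, so ◇◇(q → p) fails. ✗
2: successors {7}; ◇(q → p) there: 7:T. ✓
3: successors {4, 8}; ◇(q → p) there: 4:F, 8:F. ✗
4: no successors, so ◇◇(q → p) fails. ✗
5: no successors, so ◇◇(q → p) fails. ✗
6: no successors, so ◇◇(q → p) fails. ✗
7: successors {8}; ◇(q → p) there: 8:F. ✗
8: no successors, so ◇◇(q → p) fails. ✗
That's 1 of 8 worlds, so 1/8.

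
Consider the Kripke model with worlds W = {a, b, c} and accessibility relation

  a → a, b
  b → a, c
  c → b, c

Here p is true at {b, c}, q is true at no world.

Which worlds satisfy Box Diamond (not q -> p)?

a: successors {a, b}; Diamond (not q -> p) there: a:T, b:T. ✓
b: successors {a, c}; Diamond (not q -> p) there: a:T, c:T. ✓
c: successors {b, c}; Diamond (not q -> p) there: b:T, c:T. ✓

{a, b, c}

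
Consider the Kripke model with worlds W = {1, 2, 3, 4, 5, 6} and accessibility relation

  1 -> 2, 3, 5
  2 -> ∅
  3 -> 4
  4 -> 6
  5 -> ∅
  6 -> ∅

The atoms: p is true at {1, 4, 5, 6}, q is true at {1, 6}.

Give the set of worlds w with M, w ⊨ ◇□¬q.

{1, 4}

1: successors {2, 3, 5}; □¬q there: 2:T, 3:T, 5:T. ✓
2: no successors, so ◇□¬q fails. ✗
3: successors {4}; □¬q there: 4:F. ✗
4: successors {6}; □¬q there: 6:T. ✓
5: no successors, so ◇□¬q fails. ✗
6: no successors, so ◇□¬q fails. ✗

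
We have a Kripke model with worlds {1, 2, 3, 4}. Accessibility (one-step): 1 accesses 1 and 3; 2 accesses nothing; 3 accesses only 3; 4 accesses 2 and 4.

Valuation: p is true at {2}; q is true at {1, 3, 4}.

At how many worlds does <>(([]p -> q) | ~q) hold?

1: successors {1, 3}; ([]p -> q) | ~q there: 1:T, 3:T. ✓
2: no successors, so <>(([]p -> q) | ~q) fails. ✗
3: successors {3}; ([]p -> q) | ~q there: 3:T. ✓
4: successors {2, 4}; ([]p -> q) | ~q there: 2:T, 4:T. ✓
Satisfying worlds: {1, 3, 4}.

3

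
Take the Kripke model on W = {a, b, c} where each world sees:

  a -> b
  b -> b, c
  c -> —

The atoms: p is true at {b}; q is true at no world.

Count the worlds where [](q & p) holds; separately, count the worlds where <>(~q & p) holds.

For [](q & p):
a: successors {b}; q & p there: b:F. ✗
b: successors {b, c}; q & p there: b:F, c:F. ✗
c: no successors, so [](q & p) holds vacuously. ✓
— 1 world.
For <>(~q & p):
a: successors {b}; ~q & p there: b:T. ✓
b: successors {b, c}; ~q & p there: b:T, c:F. ✓
c: no successors, so <>(~q & p) fails. ✗
— 2 worlds.

1 and 2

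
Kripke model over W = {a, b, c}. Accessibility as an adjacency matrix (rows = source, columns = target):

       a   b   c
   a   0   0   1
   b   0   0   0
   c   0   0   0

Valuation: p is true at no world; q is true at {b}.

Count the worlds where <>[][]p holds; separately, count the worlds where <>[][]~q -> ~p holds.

1 and 3

For <>[][]p:
a: successors {c}; [][]p there: c:T. ✓
b: no successors, so <>[][]p fails. ✗
c: no successors, so <>[][]p fails. ✗
— 1 world.
For <>[][]~q -> ~p:
a: <>[][]~q is T, ~p is T. ✓
b: <>[][]~q is F, ~p is T. ✓
c: <>[][]~q is F, ~p is T. ✓
— 3 worlds.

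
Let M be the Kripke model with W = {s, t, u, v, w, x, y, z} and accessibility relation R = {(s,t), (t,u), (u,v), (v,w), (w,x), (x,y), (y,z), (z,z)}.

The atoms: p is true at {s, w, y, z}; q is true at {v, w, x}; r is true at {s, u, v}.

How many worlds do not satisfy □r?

s: successors {t}; r there: t:F. ✗
t: successors {u}; r there: u:T. ✓
u: successors {v}; r there: v:T. ✓
v: successors {w}; r there: w:F. ✗
w: successors {x}; r there: x:F. ✗
x: successors {y}; r there: y:F. ✗
y: successors {z}; r there: z:F. ✗
z: successors {z}; r there: z:F. ✗
Satisfying worlds: {t, u}.
So □r fails at the other 6 worlds.

6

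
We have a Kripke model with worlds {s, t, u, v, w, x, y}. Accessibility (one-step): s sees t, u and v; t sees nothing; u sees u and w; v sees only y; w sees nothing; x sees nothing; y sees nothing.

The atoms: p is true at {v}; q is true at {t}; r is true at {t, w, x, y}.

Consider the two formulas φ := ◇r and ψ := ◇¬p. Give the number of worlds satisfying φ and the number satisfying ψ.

For ◇r:
s: successors {t, u, v}; r there: t:T, u:F, v:F. ✓
t: no successors, so ◇r fails. ✗
u: successors {u, w}; r there: u:F, w:T. ✓
v: successors {y}; r there: y:T. ✓
w: no successors, so ◇r fails. ✗
x: no successors, so ◇r fails. ✗
y: no successors, so ◇r fails. ✗
— 3 worlds.
For ◇¬p:
s: successors {t, u, v}; ¬p there: t:T, u:T, v:F. ✓
t: no successors, so ◇¬p fails. ✗
u: successors {u, w}; ¬p there: u:T, w:T. ✓
v: successors {y}; ¬p there: y:T. ✓
w: no successors, so ◇¬p fails. ✗
x: no successors, so ◇¬p fails. ✗
y: no successors, so ◇¬p fails. ✗
— 3 worlds.

3 and 3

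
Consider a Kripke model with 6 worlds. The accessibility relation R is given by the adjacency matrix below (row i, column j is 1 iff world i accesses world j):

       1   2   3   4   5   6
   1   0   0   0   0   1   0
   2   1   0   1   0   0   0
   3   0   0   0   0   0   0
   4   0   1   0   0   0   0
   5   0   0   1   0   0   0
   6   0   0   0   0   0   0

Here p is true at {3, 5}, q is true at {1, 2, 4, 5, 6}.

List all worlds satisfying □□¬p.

1: successors {5}; □¬p there: 5:F. ✗
2: successors {1, 3}; □¬p there: 1:F, 3:T. ✗
3: no successors, so □□¬p holds vacuously. ✓
4: successors {2}; □¬p there: 2:F. ✗
5: successors {3}; □¬p there: 3:T. ✓
6: no successors, so □□¬p holds vacuously. ✓

{3, 5, 6}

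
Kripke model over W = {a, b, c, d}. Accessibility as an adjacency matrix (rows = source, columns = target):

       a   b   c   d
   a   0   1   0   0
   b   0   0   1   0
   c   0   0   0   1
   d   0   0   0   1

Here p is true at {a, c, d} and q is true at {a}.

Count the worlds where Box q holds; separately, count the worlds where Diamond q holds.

For Box q:
a: successors {b}; q there: b:F. ✗
b: successors {c}; q there: c:F. ✗
c: successors {d}; q there: d:F. ✗
d: successors {d}; q there: d:F. ✗
— 0 worlds.
For Diamond q:
a: successors {b}; q there: b:F. ✗
b: successors {c}; q there: c:F. ✗
c: successors {d}; q there: d:F. ✗
d: successors {d}; q there: d:F. ✗
— 0 worlds.

0 and 0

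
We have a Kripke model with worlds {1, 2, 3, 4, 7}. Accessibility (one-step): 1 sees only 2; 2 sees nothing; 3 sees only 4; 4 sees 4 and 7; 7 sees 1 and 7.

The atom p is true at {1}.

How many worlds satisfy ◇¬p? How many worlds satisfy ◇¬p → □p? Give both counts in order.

4 and 1

For ◇¬p:
1: successors {2}; ¬p there: 2:T. ✓
2: no successors, so ◇¬p fails. ✗
3: successors {4}; ¬p there: 4:T. ✓
4: successors {4, 7}; ¬p there: 4:T, 7:T. ✓
7: successors {1, 7}; ¬p there: 1:F, 7:T. ✓
— 4 worlds.
For ◇¬p → □p:
1: ◇¬p is T, □p is F. ✗
2: ◇¬p is F, □p is T. ✓
3: ◇¬p is T, □p is F. ✗
4: ◇¬p is T, □p is F. ✗
7: ◇¬p is T, □p is F. ✗
— 1 world.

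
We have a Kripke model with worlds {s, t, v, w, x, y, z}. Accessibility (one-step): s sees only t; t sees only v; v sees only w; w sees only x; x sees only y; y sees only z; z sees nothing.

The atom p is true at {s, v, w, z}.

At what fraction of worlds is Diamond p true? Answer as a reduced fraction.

3/7

s: successors {t}; p there: t:F. ✗
t: successors {v}; p there: v:T. ✓
v: successors {w}; p there: w:T. ✓
w: successors {x}; p there: x:F. ✗
x: successors {y}; p there: y:F. ✗
y: successors {z}; p there: z:T. ✓
z: no successors, so Diamond p fails. ✗
That's 3 of 7 worlds, so 3/7.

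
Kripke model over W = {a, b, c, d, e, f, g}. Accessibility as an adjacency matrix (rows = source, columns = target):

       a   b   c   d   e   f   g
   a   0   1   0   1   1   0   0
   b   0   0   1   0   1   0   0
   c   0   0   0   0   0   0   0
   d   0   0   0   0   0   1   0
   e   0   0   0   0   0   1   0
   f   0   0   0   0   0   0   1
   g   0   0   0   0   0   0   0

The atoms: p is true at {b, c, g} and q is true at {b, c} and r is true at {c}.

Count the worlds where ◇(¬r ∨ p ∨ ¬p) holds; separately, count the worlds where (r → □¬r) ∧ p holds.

For ◇(¬r ∨ p ∨ ¬p):
a: successors {b, d, e}; ¬r ∨ p ∨ ¬p there: b:T, d:T, e:T. ✓
b: successors {c, e}; ¬r ∨ p ∨ ¬p there: c:T, e:T. ✓
c: no successors, so ◇(¬r ∨ p ∨ ¬p) fails. ✗
d: successors {f}; ¬r ∨ p ∨ ¬p there: f:T. ✓
e: successors {f}; ¬r ∨ p ∨ ¬p there: f:T. ✓
f: successors {g}; ¬r ∨ p ∨ ¬p there: g:T. ✓
g: no successors, so ◇(¬r ∨ p ∨ ¬p) fails. ✗
— 5 worlds.
For (r → □¬r) ∧ p:
a: r → □¬r is T, p is F. ✗
b: r → □¬r is T, p is T. ✓
c: r → □¬r is T, p is T. ✓
d: r → □¬r is T, p is F. ✗
e: r → □¬r is T, p is F. ✗
f: r → □¬r is T, p is F. ✗
g: r → □¬r is T, p is T. ✓
— 3 worlds.

5 and 3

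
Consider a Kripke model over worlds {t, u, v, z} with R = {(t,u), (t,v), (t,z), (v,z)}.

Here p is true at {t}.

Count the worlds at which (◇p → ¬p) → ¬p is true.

t: ◇p → ¬p is T, ¬p is F. ✗
u: ◇p → ¬p is T, ¬p is T. ✓
v: ◇p → ¬p is T, ¬p is T. ✓
z: ◇p → ¬p is T, ¬p is T. ✓
Satisfying worlds: {u, v, z}.

3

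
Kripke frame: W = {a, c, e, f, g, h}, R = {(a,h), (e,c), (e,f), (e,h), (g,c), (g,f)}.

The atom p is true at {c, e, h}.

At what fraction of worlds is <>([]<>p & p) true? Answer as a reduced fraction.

1/2

a: successors {h}; []<>p & p there: h:T. ✓
c: no successors, so <>([]<>p & p) fails. ✗
e: successors {c, f, h}; []<>p & p there: c:T, f:F, h:T. ✓
f: no successors, so <>([]<>p & p) fails. ✗
g: successors {c, f}; []<>p & p there: c:T, f:F. ✓
h: no successors, so <>([]<>p & p) fails. ✗
That's 3 of 6 worlds, so 3/6 = 1/2.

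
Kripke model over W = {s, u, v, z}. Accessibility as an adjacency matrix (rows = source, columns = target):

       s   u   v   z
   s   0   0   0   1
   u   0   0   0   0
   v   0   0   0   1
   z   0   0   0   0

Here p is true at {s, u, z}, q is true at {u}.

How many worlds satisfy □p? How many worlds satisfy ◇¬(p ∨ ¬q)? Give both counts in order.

For □p:
s: successors {z}; p there: z:T. ✓
u: no successors, so □p holds vacuously. ✓
v: successors {z}; p there: z:T. ✓
z: no successors, so □p holds vacuously. ✓
— 4 worlds.
For ◇¬(p ∨ ¬q):
s: successors {z}; ¬(p ∨ ¬q) there: z:F. ✗
u: no successors, so ◇¬(p ∨ ¬q) fails. ✗
v: successors {z}; ¬(p ∨ ¬q) there: z:F. ✗
z: no successors, so ◇¬(p ∨ ¬q) fails. ✗
— 0 worlds.

4 and 0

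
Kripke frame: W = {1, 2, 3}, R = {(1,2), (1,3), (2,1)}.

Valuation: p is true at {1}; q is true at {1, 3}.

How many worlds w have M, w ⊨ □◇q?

2

1: successors {2, 3}; ◇q there: 2:T, 3:F. ✗
2: successors {1}; ◇q there: 1:T. ✓
3: no successors, so □◇q holds vacuously. ✓
Satisfying worlds: {2, 3}.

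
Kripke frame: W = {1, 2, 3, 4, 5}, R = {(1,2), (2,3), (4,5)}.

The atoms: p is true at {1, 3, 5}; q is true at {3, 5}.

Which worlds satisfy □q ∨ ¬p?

1: □q is F, ¬p is F. ✗
2: □q is T, ¬p is T. ✓
3: □q is T, ¬p is F. ✓
4: □q is T, ¬p is T. ✓
5: □q is T, ¬p is F. ✓

{2, 3, 4, 5}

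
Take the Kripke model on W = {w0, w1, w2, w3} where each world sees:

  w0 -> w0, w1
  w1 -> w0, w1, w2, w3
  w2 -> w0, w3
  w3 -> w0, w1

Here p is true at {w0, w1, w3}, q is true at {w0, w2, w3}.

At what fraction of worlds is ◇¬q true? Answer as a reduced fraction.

w0: successors {w0, w1}; ¬q there: w0:F, w1:T. ✓
w1: successors {w0, w1, w2, w3}; ¬q there: w0:F, w1:T, w2:F, w3:F. ✓
w2: successors {w0, w3}; ¬q there: w0:F, w3:F. ✗
w3: successors {w0, w1}; ¬q there: w0:F, w1:T. ✓
That's 3 of 4 worlds, so 3/4.

3/4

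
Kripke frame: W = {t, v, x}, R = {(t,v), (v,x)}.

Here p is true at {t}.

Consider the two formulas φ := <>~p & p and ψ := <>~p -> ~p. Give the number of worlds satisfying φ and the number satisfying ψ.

1 and 2

For <>~p & p:
t: <>~p is T, p is T. ✓
v: <>~p is T, p is F. ✗
x: <>~p is F, p is F. ✗
— 1 world.
For <>~p -> ~p:
t: <>~p is T, ~p is F. ✗
v: <>~p is T, ~p is T. ✓
x: <>~p is F, ~p is T. ✓
— 2 worlds.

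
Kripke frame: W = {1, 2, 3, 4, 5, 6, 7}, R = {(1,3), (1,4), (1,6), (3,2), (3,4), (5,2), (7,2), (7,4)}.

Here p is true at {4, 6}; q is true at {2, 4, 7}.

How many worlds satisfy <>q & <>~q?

1: <>q is T, <>~q is T. ✓
2: <>q is F, <>~q is F. ✗
3: <>q is T, <>~q is F. ✗
4: <>q is F, <>~q is F. ✗
5: <>q is T, <>~q is F. ✗
6: <>q is F, <>~q is F. ✗
7: <>q is T, <>~q is F. ✗
Satisfying worlds: {1}.

1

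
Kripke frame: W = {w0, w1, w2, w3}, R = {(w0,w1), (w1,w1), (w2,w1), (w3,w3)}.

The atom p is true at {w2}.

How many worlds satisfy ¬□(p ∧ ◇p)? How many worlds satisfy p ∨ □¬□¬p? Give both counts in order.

4 and 1

For ¬□(p ∧ ◇p):
w0: □(p ∧ ◇p) is F. ✓
w1: □(p ∧ ◇p) is F. ✓
w2: □(p ∧ ◇p) is F. ✓
w3: □(p ∧ ◇p) is F. ✓
— 4 worlds.
For p ∨ □¬□¬p:
w0: p is F, □¬□¬p is F. ✗
w1: p is F, □¬□¬p is F. ✗
w2: p is T, □¬□¬p is F. ✓
w3: p is F, □¬□¬p is F. ✗
— 1 world.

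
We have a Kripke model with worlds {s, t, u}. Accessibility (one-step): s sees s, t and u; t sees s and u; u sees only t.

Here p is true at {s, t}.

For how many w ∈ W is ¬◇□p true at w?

s: ◇□p is T. ✗
t: ◇□p is T. ✗
u: ◇□p is F. ✓
Satisfying worlds: {u}.

1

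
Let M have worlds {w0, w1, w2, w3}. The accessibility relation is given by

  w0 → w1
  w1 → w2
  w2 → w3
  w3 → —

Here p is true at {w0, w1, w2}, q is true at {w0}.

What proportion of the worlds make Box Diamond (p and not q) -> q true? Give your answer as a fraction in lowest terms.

w0: Box Diamond (p and not q) is T, q is T. ✓
w1: Box Diamond (p and not q) is F, q is F. ✓
w2: Box Diamond (p and not q) is F, q is F. ✓
w3: Box Diamond (p and not q) is T, q is F. ✗
That's 3 of 4 worlds, so 3/4.

3/4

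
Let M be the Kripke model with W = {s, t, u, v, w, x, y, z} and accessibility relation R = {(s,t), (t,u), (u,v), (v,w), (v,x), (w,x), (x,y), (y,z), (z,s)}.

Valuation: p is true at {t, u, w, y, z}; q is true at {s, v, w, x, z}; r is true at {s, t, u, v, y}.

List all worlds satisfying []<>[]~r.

s: successors {t}; <>[]~r there: t:F. ✗
t: successors {u}; <>[]~r there: u:T. ✓
u: successors {v}; <>[]~r there: v:T. ✓
v: successors {w, x}; <>[]~r there: w:F, x:T. ✗
w: successors {x}; <>[]~r there: x:T. ✓
x: successors {y}; <>[]~r there: y:F. ✗
y: successors {z}; <>[]~r there: z:F. ✗
z: successors {s}; <>[]~r there: s:F. ✗

{t, u, w}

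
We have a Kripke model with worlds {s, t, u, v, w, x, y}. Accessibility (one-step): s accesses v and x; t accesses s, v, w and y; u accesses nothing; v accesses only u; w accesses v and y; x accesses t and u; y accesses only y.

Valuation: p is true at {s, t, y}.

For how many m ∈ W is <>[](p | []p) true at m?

6

s: successors {v, x}; [](p | []p) there: v:T, x:T. ✓
t: successors {s, v, w, y}; [](p | []p) there: s:F, v:T, w:F, y:T. ✓
u: no successors, so <>[](p | []p) fails. ✗
v: successors {u}; [](p | []p) there: u:T. ✓
w: successors {v, y}; [](p | []p) there: v:T, y:T. ✓
x: successors {t, u}; [](p | []p) there: t:F, u:T. ✓
y: successors {y}; [](p | []p) there: y:T. ✓
Satisfying worlds: {s, t, v, w, x, y}.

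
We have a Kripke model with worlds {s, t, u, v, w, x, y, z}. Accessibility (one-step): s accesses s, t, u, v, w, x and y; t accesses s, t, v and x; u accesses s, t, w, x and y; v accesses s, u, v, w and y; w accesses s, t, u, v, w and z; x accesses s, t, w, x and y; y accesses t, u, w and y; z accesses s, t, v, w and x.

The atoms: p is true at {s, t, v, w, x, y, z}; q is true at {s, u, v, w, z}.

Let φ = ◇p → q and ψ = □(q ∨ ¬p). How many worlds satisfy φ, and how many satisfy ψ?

5 and 0

For ◇p → q:
s: ◇p is T, q is T. ✓
t: ◇p is T, q is F. ✗
u: ◇p is T, q is T. ✓
v: ◇p is T, q is T. ✓
w: ◇p is T, q is T. ✓
x: ◇p is T, q is F. ✗
y: ◇p is T, q is F. ✗
z: ◇p is T, q is T. ✓
— 5 worlds.
For □(q ∨ ¬p):
s: successors {s, t, u, v, w, x, y}; q ∨ ¬p there: s:T, t:F, u:T, v:T, w:T, x:F, y:F. ✗
t: successors {s, t, v, x}; q ∨ ¬p there: s:T, t:F, v:T, x:F. ✗
u: successors {s, t, w, x, y}; q ∨ ¬p there: s:T, t:F, w:T, x:F, y:F. ✗
v: successors {s, u, v, w, y}; q ∨ ¬p there: s:T, u:T, v:T, w:T, y:F. ✗
w: successors {s, t, u, v, w, z}; q ∨ ¬p there: s:T, t:F, u:T, v:T, w:T, z:T. ✗
x: successors {s, t, w, x, y}; q ∨ ¬p there: s:T, t:F, w:T, x:F, y:F. ✗
y: successors {t, u, w, y}; q ∨ ¬p there: t:F, u:T, w:T, y:F. ✗
z: successors {s, t, v, w, x}; q ∨ ¬p there: s:T, t:F, v:T, w:T, x:F. ✗
— 0 worlds.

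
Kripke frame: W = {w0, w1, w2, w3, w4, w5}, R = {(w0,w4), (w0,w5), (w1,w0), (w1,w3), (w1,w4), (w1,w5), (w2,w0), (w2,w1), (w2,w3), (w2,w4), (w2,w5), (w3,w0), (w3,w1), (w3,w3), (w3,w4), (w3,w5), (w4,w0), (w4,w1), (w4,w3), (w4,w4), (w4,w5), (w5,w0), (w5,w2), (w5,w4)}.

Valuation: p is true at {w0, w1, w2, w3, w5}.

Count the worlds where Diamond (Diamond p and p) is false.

0

w0: successors {w4, w5}; Diamond p and p there: w4:F, w5:T. ✓
w1: successors {w0, w3, w4, w5}; Diamond p and p there: w0:T, w3:T, w4:F, w5:T. ✓
w2: successors {w0, w1, w3, w4, w5}; Diamond p and p there: w0:T, w1:T, w3:T, w4:F, w5:T. ✓
w3: successors {w0, w1, w3, w4, w5}; Diamond p and p there: w0:T, w1:T, w3:T, w4:F, w5:T. ✓
w4: successors {w0, w1, w3, w4, w5}; Diamond p and p there: w0:T, w1:T, w3:T, w4:F, w5:T. ✓
w5: successors {w0, w2, w4}; Diamond p and p there: w0:T, w2:T, w4:F. ✓
Satisfying worlds: {w0, w1, w2, w3, w4, w5}.
So Diamond (Diamond p and p) fails at the other 0 worlds.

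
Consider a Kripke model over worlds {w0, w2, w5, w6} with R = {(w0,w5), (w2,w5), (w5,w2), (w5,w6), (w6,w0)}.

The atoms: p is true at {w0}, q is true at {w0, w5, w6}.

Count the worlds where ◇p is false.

w0: successors {w5}; p there: w5:F. ✗
w2: successors {w5}; p there: w5:F. ✗
w5: successors {w2, w6}; p there: w2:F, w6:F. ✗
w6: successors {w0}; p there: w0:T. ✓
Satisfying worlds: {w6}.
So ◇p fails at the other 3 worlds.

3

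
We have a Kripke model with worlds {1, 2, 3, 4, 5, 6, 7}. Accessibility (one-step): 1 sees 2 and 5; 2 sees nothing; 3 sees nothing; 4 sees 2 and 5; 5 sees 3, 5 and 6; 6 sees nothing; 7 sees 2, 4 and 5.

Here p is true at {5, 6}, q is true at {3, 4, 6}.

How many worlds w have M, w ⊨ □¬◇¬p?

3

1: successors {2, 5}; ¬◇¬p there: 2:T, 5:F. ✗
2: no successors, so □¬◇¬p holds vacuously. ✓
3: no successors, so □¬◇¬p holds vacuously. ✓
4: successors {2, 5}; ¬◇¬p there: 2:T, 5:F. ✗
5: successors {3, 5, 6}; ¬◇¬p there: 3:T, 5:F, 6:T. ✗
6: no successors, so □¬◇¬p holds vacuously. ✓
7: successors {2, 4, 5}; ¬◇¬p there: 2:T, 4:F, 5:F. ✗
Satisfying worlds: {2, 3, 6}.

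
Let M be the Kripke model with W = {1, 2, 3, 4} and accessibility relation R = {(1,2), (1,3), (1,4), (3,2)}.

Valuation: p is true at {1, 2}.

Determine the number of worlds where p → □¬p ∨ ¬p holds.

3

1: p is T, □¬p ∨ ¬p is F. ✗
2: p is T, □¬p ∨ ¬p is T. ✓
3: p is F, □¬p ∨ ¬p is T. ✓
4: p is F, □¬p ∨ ¬p is T. ✓
Satisfying worlds: {2, 3, 4}.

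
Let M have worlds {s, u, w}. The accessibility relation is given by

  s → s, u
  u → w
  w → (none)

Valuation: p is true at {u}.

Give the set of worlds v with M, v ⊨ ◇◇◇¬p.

s: successors {s, u}; ◇◇¬p there: s:T, u:F. ✓
u: successors {w}; ◇◇¬p there: w:F. ✗
w: no successors, so ◇◇◇¬p fails. ✗

{s}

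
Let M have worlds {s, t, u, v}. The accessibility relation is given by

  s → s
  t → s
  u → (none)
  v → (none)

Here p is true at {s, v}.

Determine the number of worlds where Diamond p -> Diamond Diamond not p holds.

2

s: Diamond p is T, Diamond Diamond not p is F. ✗
t: Diamond p is T, Diamond Diamond not p is F. ✗
u: Diamond p is F, Diamond Diamond not p is F. ✓
v: Diamond p is F, Diamond Diamond not p is F. ✓
Satisfying worlds: {u, v}.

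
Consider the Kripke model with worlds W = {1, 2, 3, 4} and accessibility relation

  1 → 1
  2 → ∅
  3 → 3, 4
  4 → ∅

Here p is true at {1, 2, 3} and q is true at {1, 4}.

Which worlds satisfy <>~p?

1: successors {1}; ~p there: 1:F. ✗
2: no successors, so <>~p fails. ✗
3: successors {3, 4}; ~p there: 3:F, 4:T. ✓
4: no successors, so <>~p fails. ✗

{3}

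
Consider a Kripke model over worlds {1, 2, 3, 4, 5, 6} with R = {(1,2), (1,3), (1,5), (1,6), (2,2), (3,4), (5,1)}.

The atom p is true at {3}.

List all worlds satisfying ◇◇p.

{5}

1: successors {2, 3, 5, 6}; ◇p there: 2:F, 3:F, 5:F, 6:F. ✗
2: successors {2}; ◇p there: 2:F. ✗
3: successors {4}; ◇p there: 4:F. ✗
4: no successors, so ◇◇p fails. ✗
5: successors {1}; ◇p there: 1:T. ✓
6: no successors, so ◇◇p fails. ✗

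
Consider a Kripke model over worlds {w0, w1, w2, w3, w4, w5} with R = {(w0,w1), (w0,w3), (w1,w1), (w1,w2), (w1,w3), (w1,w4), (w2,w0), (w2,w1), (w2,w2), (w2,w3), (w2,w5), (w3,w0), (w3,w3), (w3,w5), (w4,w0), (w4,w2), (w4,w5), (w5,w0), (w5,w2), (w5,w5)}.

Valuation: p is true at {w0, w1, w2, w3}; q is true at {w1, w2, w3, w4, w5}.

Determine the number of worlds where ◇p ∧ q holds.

w0: ◇p is T, q is F. ✗
w1: ◇p is T, q is T. ✓
w2: ◇p is T, q is T. ✓
w3: ◇p is T, q is T. ✓
w4: ◇p is T, q is T. ✓
w5: ◇p is T, q is T. ✓
Satisfying worlds: {w1, w2, w3, w4, w5}.

5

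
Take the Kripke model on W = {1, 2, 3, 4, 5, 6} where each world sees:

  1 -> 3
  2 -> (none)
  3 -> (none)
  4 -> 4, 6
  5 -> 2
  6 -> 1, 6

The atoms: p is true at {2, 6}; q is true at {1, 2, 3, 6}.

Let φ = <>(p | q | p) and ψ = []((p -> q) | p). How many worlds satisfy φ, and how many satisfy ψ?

4 and 6

For <>(p | q | p):
1: successors {3}; p | q | p there: 3:T. ✓
2: no successors, so <>(p | q | p) fails. ✗
3: no successors, so <>(p | q | p) fails. ✗
4: successors {4, 6}; p | q | p there: 4:F, 6:T. ✓
5: successors {2}; p | q | p there: 2:T. ✓
6: successors {1, 6}; p | q | p there: 1:T, 6:T. ✓
— 4 worlds.
For []((p -> q) | p):
1: successors {3}; (p -> q) | p there: 3:T. ✓
2: no successors, so []((p -> q) | p) holds vacuously. ✓
3: no successors, so []((p -> q) | p) holds vacuously. ✓
4: successors {4, 6}; (p -> q) | p there: 4:T, 6:T. ✓
5: successors {2}; (p -> q) | p there: 2:T. ✓
6: successors {1, 6}; (p -> q) | p there: 1:T, 6:T. ✓
— 6 worlds.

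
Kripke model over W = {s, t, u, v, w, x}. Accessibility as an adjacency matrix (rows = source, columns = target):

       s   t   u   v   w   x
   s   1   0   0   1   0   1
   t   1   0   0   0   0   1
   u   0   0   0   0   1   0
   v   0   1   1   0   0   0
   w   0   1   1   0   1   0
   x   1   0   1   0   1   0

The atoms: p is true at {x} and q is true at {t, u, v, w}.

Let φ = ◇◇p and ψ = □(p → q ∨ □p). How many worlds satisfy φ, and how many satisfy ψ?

For ◇◇p:
s: successors {s, v, x}; ◇p there: s:T, v:F, x:F. ✓
t: successors {s, x}; ◇p there: s:T, x:F. ✓
u: successors {w}; ◇p there: w:F. ✗
v: successors {t, u}; ◇p there: t:T, u:F. ✓
w: successors {t, u, w}; ◇p there: t:T, u:F, w:F. ✓
x: successors {s, u, w}; ◇p there: s:T, u:F, w:F. ✓
— 5 worlds.
For □(p → q ∨ □p):
s: successors {s, v, x}; p → q ∨ □p there: s:T, v:T, x:F. ✗
t: successors {s, x}; p → q ∨ □p there: s:T, x:F. ✗
u: successors {w}; p → q ∨ □p there: w:T. ✓
v: successors {t, u}; p → q ∨ □p there: t:T, u:T. ✓
w: successors {t, u, w}; p → q ∨ □p there: t:T, u:T, w:T. ✓
x: successors {s, u, w}; p → q ∨ □p there: s:T, u:T, w:T. ✓
— 4 worlds.

5 and 4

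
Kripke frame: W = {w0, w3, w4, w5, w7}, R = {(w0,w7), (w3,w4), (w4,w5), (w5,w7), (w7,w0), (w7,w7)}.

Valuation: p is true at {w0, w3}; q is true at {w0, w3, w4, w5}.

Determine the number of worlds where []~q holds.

2

w0: successors {w7}; ~q there: w7:T. ✓
w3: successors {w4}; ~q there: w4:F. ✗
w4: successors {w5}; ~q there: w5:F. ✗
w5: successors {w7}; ~q there: w7:T. ✓
w7: successors {w0, w7}; ~q there: w0:F, w7:T. ✗
Satisfying worlds: {w0, w5}.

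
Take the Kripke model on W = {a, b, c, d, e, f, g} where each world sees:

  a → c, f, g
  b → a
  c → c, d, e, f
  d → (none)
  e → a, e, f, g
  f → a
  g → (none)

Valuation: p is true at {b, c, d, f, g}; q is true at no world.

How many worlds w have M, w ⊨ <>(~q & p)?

a: successors {c, f, g}; ~q & p there: c:T, f:T, g:T. ✓
b: successors {a}; ~q & p there: a:F. ✗
c: successors {c, d, e, f}; ~q & p there: c:T, d:T, e:F, f:T. ✓
d: no successors, so <>(~q & p) fails. ✗
e: successors {a, e, f, g}; ~q & p there: a:F, e:F, f:T, g:T. ✓
f: successors {a}; ~q & p there: a:F. ✗
g: no successors, so <>(~q & p) fails. ✗
Satisfying worlds: {a, c, e}.

3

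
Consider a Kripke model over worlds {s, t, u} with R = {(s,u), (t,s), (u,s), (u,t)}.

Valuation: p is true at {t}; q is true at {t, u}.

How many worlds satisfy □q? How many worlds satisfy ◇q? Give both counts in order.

1 and 2

For □q:
s: successors {u}; q there: u:T. ✓
t: successors {s}; q there: s:F. ✗
u: successors {s, t}; q there: s:F, t:T. ✗
— 1 world.
For ◇q:
s: successors {u}; q there: u:T. ✓
t: successors {s}; q there: s:F. ✗
u: successors {s, t}; q there: s:F, t:T. ✓
— 2 worlds.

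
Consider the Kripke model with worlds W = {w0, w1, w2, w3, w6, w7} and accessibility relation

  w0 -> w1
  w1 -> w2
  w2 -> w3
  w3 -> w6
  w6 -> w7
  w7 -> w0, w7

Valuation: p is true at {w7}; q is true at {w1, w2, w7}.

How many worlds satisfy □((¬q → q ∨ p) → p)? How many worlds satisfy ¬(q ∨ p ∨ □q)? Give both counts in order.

4 and 1

For □((¬q → q ∨ p) → p):
w0: successors {w1}; (¬q → q ∨ p) → p there: w1:F. ✗
w1: successors {w2}; (¬q → q ∨ p) → p there: w2:F. ✗
w2: successors {w3}; (¬q → q ∨ p) → p there: w3:T. ✓
w3: successors {w6}; (¬q → q ∨ p) → p there: w6:T. ✓
w6: successors {w7}; (¬q → q ∨ p) → p there: w7:T. ✓
w7: successors {w0, w7}; (¬q → q ∨ p) → p there: w0:T, w7:T. ✓
— 4 worlds.
For ¬(q ∨ p ∨ □q):
w0: q ∨ p ∨ □q is T. ✗
w1: q ∨ p ∨ □q is T. ✗
w2: q ∨ p ∨ □q is T. ✗
w3: q ∨ p ∨ □q is F. ✓
w6: q ∨ p ∨ □q is T. ✗
w7: q ∨ p ∨ □q is T. ✗
— 1 world.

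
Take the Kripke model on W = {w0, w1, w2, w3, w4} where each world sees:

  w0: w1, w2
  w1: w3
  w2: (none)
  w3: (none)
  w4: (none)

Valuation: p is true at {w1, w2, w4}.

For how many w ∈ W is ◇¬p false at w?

w0: successors {w1, w2}; ¬p there: w1:F, w2:F. ✗
w1: successors {w3}; ¬p there: w3:T. ✓
w2: no successors, so ◇¬p fails. ✗
w3: no successors, so ◇¬p fails. ✗
w4: no successors, so ◇¬p fails. ✗
Satisfying worlds: {w1}.
So ◇¬p fails at the other 4 worlds.

4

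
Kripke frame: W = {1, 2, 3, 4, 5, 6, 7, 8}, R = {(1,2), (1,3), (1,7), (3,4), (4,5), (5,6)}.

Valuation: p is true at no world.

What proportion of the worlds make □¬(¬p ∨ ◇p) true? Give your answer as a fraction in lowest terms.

1/2

1: successors {2, 3, 7}; ¬(¬p ∨ ◇p) there: 2:F, 3:F, 7:F. ✗
2: no successors, so □¬(¬p ∨ ◇p) holds vacuously. ✓
3: successors {4}; ¬(¬p ∨ ◇p) there: 4:F. ✗
4: successors {5}; ¬(¬p ∨ ◇p) there: 5:F. ✗
5: successors {6}; ¬(¬p ∨ ◇p) there: 6:F. ✗
6: no successors, so □¬(¬p ∨ ◇p) holds vacuously. ✓
7: no successors, so □¬(¬p ∨ ◇p) holds vacuously. ✓
8: no successors, so □¬(¬p ∨ ◇p) holds vacuously. ✓
That's 4 of 8 worlds, so 4/8 = 1/2.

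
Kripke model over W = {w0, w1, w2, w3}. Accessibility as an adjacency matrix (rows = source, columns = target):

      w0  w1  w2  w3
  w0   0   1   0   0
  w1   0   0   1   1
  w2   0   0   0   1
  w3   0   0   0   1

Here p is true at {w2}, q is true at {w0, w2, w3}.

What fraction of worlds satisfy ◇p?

w0: successors {w1}; p there: w1:F. ✗
w1: successors {w2, w3}; p there: w2:T, w3:F. ✓
w2: successors {w3}; p there: w3:F. ✗
w3: successors {w3}; p there: w3:F. ✗
That's 1 of 4 worlds, so 1/4.

1/4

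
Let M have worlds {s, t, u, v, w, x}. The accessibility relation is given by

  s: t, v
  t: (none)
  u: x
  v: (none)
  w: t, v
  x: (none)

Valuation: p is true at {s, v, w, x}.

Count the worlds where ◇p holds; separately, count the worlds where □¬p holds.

For ◇p:
s: successors {t, v}; p there: t:F, v:T. ✓
t: no successors, so ◇p fails. ✗
u: successors {x}; p there: x:T. ✓
v: no successors, so ◇p fails. ✗
w: successors {t, v}; p there: t:F, v:T. ✓
x: no successors, so ◇p fails. ✗
— 3 worlds.
For □¬p:
s: successors {t, v}; ¬p there: t:T, v:F. ✗
t: no successors, so □¬p holds vacuously. ✓
u: successors {x}; ¬p there: x:F. ✗
v: no successors, so □¬p holds vacuously. ✓
w: successors {t, v}; ¬p there: t:T, v:F. ✗
x: no successors, so □¬p holds vacuously. ✓
— 3 worlds.

3 and 3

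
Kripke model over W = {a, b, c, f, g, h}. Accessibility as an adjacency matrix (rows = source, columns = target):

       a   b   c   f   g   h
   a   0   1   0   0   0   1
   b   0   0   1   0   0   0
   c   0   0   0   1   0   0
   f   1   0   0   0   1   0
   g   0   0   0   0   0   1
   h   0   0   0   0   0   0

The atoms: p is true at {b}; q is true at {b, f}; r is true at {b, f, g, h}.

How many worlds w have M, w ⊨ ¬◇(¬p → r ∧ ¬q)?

a: ◇(¬p → r ∧ ¬q) is T. ✗
b: ◇(¬p → r ∧ ¬q) is F. ✓
c: ◇(¬p → r ∧ ¬q) is F. ✓
f: ◇(¬p → r ∧ ¬q) is T. ✗
g: ◇(¬p → r ∧ ¬q) is T. ✗
h: ◇(¬p → r ∧ ¬q) is F. ✓
Satisfying worlds: {b, c, h}.

3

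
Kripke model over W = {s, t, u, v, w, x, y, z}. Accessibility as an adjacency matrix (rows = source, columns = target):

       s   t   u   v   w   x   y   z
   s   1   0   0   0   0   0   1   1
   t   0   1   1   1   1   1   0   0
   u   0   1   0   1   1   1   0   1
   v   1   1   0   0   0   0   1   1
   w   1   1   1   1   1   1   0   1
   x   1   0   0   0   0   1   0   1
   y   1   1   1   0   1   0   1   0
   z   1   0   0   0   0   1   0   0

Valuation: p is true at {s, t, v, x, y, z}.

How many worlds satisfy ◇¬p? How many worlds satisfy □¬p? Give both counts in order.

For ◇¬p:
s: successors {s, y, z}; ¬p there: s:F, y:F, z:F. ✗
t: successors {t, u, v, w, x}; ¬p there: t:F, u:T, v:F, w:T, x:F. ✓
u: successors {t, v, w, x, z}; ¬p there: t:F, v:F, w:T, x:F, z:F. ✓
v: successors {s, t, y, z}; ¬p there: s:F, t:F, y:F, z:F. ✗
w: successors {s, t, u, v, w, x, z}; ¬p there: s:F, t:F, u:T, v:F, w:T, x:F, z:F. ✓
x: successors {s, x, z}; ¬p there: s:F, x:F, z:F. ✗
y: successors {s, t, u, w, y}; ¬p there: s:F, t:F, u:T, w:T, y:F. ✓
z: successors {s, x}; ¬p there: s:F, x:F. ✗
— 4 worlds.
For □¬p:
s: successors {s, y, z}; ¬p there: s:F, y:F, z:F. ✗
t: successors {t, u, v, w, x}; ¬p there: t:F, u:T, v:F, w:T, x:F. ✗
u: successors {t, v, w, x, z}; ¬p there: t:F, v:F, w:T, x:F, z:F. ✗
v: successors {s, t, y, z}; ¬p there: s:F, t:F, y:F, z:F. ✗
w: successors {s, t, u, v, w, x, z}; ¬p there: s:F, t:F, u:T, v:F, w:T, x:F, z:F. ✗
x: successors {s, x, z}; ¬p there: s:F, x:F, z:F. ✗
y: successors {s, t, u, w, y}; ¬p there: s:F, t:F, u:T, w:T, y:F. ✗
z: successors {s, x}; ¬p there: s:F, x:F. ✗
— 0 worlds.

4 and 0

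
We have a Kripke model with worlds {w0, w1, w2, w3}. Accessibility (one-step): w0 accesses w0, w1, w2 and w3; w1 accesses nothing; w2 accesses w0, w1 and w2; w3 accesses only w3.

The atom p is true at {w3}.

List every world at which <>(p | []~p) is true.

{w0, w2, w3}

w0: successors {w0, w1, w2, w3}; p | []~p there: w0:F, w1:T, w2:T, w3:T. ✓
w1: no successors, so <>(p | []~p) fails. ✗
w2: successors {w0, w1, w2}; p | []~p there: w0:F, w1:T, w2:T. ✓
w3: successors {w3}; p | []~p there: w3:T. ✓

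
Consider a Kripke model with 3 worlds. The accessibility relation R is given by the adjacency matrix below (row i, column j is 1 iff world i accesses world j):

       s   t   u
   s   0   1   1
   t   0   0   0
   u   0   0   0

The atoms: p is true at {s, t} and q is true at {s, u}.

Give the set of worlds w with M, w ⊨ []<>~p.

s: successors {t, u}; <>~p there: t:F, u:F. ✗
t: no successors, so []<>~p holds vacuously. ✓
u: no successors, so []<>~p holds vacuously. ✓

{t, u}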